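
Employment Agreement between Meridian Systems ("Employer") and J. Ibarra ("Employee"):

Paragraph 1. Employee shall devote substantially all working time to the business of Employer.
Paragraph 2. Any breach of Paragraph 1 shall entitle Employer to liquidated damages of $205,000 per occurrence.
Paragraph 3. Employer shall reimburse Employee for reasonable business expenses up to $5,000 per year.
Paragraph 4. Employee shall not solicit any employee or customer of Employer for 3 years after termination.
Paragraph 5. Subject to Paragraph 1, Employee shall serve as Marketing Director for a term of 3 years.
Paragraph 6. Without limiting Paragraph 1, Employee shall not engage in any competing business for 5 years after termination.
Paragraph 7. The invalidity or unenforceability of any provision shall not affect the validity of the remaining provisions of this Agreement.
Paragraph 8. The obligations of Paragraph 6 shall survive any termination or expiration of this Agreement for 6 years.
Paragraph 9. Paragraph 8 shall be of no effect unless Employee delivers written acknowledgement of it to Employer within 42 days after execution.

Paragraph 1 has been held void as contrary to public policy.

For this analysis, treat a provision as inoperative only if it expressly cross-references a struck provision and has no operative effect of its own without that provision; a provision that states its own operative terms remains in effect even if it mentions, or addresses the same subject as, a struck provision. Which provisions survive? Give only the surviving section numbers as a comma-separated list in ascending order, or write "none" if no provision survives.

Paragraph 1 is struck. Paragraph 2 operates only by reference to Paragraph 1, so it falls with Paragraph 1. Although Paragraph 6 refers to Paragraph 1, its operative terms do not depend on Paragraph 1, so it remains in effect. Paragraph 5 mentions Paragraph 1 but its own obligation stands independently of Paragraph 1, so Paragraph 5 is not affected. Under the severability clause in Paragraph 7, the remaining provisions continue in force. The provisions still in force are Paragraph 3, Paragraph 4, Paragraph 5, Paragraph 6, Paragraph 7, Paragraph 8, and Paragraph 9.

3, 4, 5, 6, 7, 8, 9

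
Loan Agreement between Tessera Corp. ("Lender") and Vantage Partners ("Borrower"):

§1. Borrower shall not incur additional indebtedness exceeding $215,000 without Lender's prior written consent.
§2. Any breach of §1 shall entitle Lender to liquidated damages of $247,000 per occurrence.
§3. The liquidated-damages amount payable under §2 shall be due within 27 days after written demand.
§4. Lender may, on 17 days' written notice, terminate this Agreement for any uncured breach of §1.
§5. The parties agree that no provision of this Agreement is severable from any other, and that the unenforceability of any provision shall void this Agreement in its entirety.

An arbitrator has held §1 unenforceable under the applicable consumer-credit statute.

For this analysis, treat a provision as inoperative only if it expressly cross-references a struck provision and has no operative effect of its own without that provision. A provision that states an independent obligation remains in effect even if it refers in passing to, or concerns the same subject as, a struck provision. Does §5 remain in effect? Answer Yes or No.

No

§1 is struck. The whole of §2 is the liquidated-damages amount, defined by reference to §1, so §2 cannot stand once §1 is removed. The only function of §4 is the termination right for breach of §1, so it cannot stand once §1 is removed. §3 does nothing except set the payment deadline for the liquidated-damages amount by reference to §2; with §2 gone it has no independent effect and is inoperative. §5 provides that the Agreement is not severable, so the invalidity of any one provision voids the entire Agreement. No provision of the Agreement survives. §5 is among the inoperative provisions, so the answer is no.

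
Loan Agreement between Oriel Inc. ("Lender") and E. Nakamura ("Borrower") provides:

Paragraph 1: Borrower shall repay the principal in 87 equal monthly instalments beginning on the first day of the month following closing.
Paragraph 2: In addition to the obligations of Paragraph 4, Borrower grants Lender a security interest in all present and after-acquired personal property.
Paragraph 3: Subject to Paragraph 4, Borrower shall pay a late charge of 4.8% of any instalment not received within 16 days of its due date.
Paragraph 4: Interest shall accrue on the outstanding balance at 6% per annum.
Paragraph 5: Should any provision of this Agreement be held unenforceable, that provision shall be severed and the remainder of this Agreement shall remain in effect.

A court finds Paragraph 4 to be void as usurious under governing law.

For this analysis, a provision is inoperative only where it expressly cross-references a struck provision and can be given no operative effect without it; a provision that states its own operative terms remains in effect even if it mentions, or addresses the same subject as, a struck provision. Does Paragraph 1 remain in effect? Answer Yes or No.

Yes

Paragraph 4 is struck. Although Paragraph 2 refers to Paragraph 4, its operative terms do not depend on Paragraph 4, so it remains in effect. Paragraph 3 mentions Paragraph 4 but its own obligation stands independently of Paragraph 4, so Paragraph 3 is not affected. Nothing else in the Agreement is defined by reference to Paragraph 4. Paragraph 5 is a severability clause and preserves every provision that can still be given independent effect. That leaves Paragraph 1, Paragraph 2, Paragraph 3, and Paragraph 5 in effect. Paragraph 1 is among the surviving provisions, so the answer is yes.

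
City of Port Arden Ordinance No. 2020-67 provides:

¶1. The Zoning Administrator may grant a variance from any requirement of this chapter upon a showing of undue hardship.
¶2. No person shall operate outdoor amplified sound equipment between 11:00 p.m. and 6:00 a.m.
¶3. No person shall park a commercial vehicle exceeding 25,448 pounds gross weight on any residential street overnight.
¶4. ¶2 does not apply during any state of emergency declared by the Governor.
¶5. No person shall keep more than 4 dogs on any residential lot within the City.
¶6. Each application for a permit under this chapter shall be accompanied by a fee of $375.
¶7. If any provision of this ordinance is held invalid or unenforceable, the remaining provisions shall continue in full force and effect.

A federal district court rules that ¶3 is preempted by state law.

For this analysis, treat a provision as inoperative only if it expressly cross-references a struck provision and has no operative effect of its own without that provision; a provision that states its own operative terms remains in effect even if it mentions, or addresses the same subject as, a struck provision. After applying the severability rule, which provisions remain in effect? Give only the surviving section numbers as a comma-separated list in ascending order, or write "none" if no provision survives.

¶3 is struck. Nothing else in the ordinance is defined by reference to ¶3. Under the severability clause in ¶7, the remaining provisions continue in force. ¶1, ¶2, ¶4, ¶5, ¶6, and ¶7 remain in effect.

1, 2, 4, 5, 6, 7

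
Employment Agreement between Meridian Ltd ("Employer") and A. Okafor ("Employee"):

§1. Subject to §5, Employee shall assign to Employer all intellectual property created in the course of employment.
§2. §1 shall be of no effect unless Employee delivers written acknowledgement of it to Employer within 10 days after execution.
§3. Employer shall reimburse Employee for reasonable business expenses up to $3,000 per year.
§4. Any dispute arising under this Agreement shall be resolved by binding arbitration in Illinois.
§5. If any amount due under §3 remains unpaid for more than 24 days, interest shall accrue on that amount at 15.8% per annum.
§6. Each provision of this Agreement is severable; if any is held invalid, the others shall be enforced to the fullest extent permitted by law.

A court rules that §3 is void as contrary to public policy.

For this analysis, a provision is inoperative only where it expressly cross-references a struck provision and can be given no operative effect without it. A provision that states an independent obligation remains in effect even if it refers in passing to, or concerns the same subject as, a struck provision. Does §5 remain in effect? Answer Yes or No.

No

§3 is struck. §5 operates only by reference to §3, so it falls with §3. §1 mentions §5 but its own obligation stands independently of §5, so §1 is not affected. Under the severability clause in §6, the remaining provisions continue in force. The provisions still in force are §1, §2, §4, and §6. §5 is among the inoperative provisions, so the answer is no.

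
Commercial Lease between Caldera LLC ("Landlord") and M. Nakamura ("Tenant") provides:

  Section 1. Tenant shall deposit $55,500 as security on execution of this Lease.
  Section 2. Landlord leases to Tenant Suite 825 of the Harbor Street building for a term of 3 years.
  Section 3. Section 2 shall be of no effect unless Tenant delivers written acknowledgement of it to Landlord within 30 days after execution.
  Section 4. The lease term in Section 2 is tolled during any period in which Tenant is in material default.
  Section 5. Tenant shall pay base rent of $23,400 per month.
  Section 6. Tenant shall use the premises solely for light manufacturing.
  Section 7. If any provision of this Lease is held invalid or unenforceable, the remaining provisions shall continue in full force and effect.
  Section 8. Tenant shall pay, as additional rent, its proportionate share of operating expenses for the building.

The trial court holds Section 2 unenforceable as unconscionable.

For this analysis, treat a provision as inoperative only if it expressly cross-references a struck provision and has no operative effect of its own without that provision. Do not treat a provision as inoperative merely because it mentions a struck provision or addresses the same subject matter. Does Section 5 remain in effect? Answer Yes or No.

Section 2 is struck. Section 3 operates only by reference to Section 2, so it falls with Section 2. Section 4 does nothing except set the tolling of the lease term by reference to Section 2; with Section 2 gone it has no independent effect and is inoperative. Section 7 is a severability clause and preserves every provision that can still be given independent effect. Section 1, Section 5, Section 6, Section 7, and Section 8 remain in effect. Section 5 is among the surviving provisions, so the answer is yes.

Yes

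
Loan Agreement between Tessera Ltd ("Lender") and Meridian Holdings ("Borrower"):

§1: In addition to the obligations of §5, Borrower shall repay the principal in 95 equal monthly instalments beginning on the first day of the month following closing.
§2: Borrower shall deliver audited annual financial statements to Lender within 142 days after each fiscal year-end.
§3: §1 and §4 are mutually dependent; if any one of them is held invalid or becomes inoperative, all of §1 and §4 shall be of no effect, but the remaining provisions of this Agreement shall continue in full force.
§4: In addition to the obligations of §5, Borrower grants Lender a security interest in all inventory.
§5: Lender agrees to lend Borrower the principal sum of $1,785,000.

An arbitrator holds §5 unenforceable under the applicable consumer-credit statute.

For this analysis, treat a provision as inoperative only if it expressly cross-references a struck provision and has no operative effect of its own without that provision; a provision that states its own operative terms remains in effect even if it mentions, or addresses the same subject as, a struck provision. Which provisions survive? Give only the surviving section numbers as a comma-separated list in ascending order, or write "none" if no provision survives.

1, 2, 3, 4

§5 is struck. Although §1 refers to §5, its operative terms do not depend on §5, so it remains in effect. Although §4 refers to §5, its operative terms do not depend on §5, so it remains in effect. Nothing else in the Agreement is defined by reference to §5. §3 ties §1 and §4 together, but none of those is affected here; the remaining provisions continue in force under §3. §1, §2, §3, and §4 remain in effect.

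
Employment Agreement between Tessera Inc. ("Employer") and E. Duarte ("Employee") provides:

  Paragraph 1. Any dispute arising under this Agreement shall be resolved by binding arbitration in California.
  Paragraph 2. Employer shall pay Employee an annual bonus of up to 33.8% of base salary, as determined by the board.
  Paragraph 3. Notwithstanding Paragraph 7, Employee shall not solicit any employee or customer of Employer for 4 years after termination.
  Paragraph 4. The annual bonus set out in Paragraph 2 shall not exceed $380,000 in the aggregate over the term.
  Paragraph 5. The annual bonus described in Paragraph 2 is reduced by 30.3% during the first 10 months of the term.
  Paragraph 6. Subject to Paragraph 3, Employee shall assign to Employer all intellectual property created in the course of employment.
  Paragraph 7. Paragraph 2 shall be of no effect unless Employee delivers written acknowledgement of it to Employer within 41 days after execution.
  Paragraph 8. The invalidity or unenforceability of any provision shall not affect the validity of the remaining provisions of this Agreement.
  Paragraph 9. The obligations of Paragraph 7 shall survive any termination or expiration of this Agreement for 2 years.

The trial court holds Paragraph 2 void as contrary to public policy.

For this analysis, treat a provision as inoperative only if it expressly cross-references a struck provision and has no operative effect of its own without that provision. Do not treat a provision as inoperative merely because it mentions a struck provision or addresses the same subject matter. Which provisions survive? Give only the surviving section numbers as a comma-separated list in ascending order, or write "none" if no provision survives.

1, 3, 6, 8

Paragraph 2 is struck. Paragraph 4 has no operative effect of its own apart from Paragraph 2 and is therefore inoperative. Paragraph 5 does nothing except set the introductory reduction to the annual bonus by reference to Paragraph 2; with Paragraph 2 gone it has no independent effect and is inoperative. Paragraph 7 merely fixes the acknowledgement condition for Paragraph 2; with Paragraph 2 gone it has nothing to operate on and falls away. Paragraph 9 operates only by reference to Paragraph 7, so it falls with Paragraph 7. Although Paragraph 3 refers to Paragraph 7, its operative terms do not depend on Paragraph 7, so it remains in effect. Paragraph 8 is a severability clause and preserves every provision that can still be given independent effect. That leaves Paragraph 1, Paragraph 3, Paragraph 6, and Paragraph 8 in effect.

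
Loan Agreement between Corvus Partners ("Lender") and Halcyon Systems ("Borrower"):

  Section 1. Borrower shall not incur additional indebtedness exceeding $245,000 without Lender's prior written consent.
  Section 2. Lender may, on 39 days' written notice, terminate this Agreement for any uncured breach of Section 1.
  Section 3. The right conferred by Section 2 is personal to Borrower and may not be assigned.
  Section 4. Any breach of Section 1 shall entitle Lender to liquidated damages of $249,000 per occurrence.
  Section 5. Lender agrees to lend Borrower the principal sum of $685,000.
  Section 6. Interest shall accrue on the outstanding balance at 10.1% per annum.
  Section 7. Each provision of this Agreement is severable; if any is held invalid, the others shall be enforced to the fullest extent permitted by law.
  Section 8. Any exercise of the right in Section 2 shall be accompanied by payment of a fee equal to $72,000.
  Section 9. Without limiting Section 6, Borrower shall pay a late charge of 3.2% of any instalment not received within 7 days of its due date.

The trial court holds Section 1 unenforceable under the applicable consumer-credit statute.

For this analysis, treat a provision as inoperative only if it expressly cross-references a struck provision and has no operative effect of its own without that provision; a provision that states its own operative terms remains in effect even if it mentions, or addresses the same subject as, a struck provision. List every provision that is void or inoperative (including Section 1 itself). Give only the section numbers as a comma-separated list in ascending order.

Section 1 is struck. Section 2 operates only by reference to Section 1, so it falls with Section 1. Section 4 does nothing except set the liquidated-damages amount by reference to Section 1; with Section 1 gone it has no independent effect and is inoperative. Section 3 merely fixes the non-assignment of Section 2; with Section 2 gone it has nothing to operate on and falls away. Section 8 merely fixes the exercise fee for Section 2; with Section 2 gone it has nothing to operate on and falls away. Under the severability clause in Section 7, the remaining provisions continue in force. Section 5, Section 6, Section 7, and Section 9 remain in effect.

1, 2, 3, 4, 8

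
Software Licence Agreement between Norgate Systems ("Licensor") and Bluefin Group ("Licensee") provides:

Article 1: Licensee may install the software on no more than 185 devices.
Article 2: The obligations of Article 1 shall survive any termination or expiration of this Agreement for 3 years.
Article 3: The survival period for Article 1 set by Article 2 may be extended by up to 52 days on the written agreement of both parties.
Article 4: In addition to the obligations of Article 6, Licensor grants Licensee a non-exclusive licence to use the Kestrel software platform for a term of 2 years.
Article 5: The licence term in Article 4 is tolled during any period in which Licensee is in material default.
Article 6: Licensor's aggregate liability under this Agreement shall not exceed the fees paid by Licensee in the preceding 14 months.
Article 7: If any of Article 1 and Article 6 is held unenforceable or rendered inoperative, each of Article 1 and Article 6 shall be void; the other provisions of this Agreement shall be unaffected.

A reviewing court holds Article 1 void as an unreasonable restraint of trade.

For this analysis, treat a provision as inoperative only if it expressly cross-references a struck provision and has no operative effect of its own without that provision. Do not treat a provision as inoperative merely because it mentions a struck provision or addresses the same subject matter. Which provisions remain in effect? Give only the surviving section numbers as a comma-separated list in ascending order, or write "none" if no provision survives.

4, 5, 7

Article 1 is struck. The only function of Article 2 is the survival period for Article 1, so it cannot stand once Article 1 is removed. Article 3 operates only by reference to Article 2, so it falls with Article 2. Article 4 mentions Article 6 but its own obligation stands independently of Article 6, so Article 4 is not affected. Article 7 declares Article 1 and Article 6 mutually dependent; since one of them has fallen, all of them are of no effect. That brings down Article 6 as well. The remainder continues in force under Article 7. That leaves Article 4, Article 5, and Article 7 in effect.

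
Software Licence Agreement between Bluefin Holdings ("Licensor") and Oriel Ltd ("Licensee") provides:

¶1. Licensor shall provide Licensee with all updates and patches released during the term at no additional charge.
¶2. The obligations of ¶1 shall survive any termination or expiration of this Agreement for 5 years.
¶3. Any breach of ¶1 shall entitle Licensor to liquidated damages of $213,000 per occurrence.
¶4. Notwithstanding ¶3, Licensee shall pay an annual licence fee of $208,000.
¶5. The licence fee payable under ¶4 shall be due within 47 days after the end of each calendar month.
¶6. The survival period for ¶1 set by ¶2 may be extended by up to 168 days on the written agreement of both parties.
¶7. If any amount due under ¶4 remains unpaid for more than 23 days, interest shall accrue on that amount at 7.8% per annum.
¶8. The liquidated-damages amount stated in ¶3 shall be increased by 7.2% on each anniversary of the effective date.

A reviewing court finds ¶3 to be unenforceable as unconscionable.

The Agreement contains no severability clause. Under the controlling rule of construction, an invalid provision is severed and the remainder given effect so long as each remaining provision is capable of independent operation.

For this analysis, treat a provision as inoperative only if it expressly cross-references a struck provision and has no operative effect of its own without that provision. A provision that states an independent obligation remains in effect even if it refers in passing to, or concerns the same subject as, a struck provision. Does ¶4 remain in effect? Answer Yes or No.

Yes

¶3 is struck. ¶8 does nothing except set the escalation of the liquidated-damages amount by reference to ¶3; with ¶3 gone it has no independent effect and is inoperative. Although ¶4 refers to ¶3, its operative terms do not depend on ¶3, so it remains in effect. Under the stated default rule, only provisions that cannot operate independently fall away; the rest are enforced. That leaves ¶1, ¶2, ¶4, ¶5, ¶6, and ¶7 in effect. ¶4 is among the surviving provisions, so the answer is yes.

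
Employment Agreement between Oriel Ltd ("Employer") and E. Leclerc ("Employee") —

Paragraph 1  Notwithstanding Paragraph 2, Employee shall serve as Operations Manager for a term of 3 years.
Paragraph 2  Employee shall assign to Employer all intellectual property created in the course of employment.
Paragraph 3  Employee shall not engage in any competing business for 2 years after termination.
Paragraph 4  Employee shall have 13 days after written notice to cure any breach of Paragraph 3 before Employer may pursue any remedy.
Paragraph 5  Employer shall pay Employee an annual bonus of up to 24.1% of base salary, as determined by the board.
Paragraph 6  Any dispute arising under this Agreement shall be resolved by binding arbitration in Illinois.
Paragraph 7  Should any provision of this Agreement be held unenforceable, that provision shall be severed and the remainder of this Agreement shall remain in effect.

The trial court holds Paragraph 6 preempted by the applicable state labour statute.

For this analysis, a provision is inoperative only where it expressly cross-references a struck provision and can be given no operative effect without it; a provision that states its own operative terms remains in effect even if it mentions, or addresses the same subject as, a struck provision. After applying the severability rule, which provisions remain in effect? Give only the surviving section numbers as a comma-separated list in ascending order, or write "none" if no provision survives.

1, 2, 3, 4, 5, 7

Paragraph 6 is struck. Nothing else in the Agreement is defined by reference to Paragraph 6. Paragraph 7 is a severability clause and preserves every provision that can still be given independent effect. The provisions still in force are Paragraph 1, Paragraph 2, Paragraph 3, Paragraph 4, Paragraph 5, and Paragraph 7.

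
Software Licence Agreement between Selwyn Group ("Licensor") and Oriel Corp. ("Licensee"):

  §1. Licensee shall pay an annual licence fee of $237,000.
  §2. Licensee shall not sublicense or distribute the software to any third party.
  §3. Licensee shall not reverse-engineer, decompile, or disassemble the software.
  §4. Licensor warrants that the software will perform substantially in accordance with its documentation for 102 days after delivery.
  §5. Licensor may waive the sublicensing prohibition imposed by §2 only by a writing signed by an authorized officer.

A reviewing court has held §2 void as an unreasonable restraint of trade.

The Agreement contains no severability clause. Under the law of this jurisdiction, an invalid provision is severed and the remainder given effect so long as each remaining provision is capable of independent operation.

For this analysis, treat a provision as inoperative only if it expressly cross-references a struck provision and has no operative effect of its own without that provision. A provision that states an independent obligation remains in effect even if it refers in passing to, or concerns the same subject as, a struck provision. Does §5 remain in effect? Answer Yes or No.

No

§2 is struck. The only function of §5 is the waiver condition for §2, so it cannot stand once §2 is removed. Under the stated default rule, only provisions that cannot operate independently fall away; the rest are enforced. §1, §3, and §4 remain in effect. §5 is among the inoperative provisions, so the answer is no.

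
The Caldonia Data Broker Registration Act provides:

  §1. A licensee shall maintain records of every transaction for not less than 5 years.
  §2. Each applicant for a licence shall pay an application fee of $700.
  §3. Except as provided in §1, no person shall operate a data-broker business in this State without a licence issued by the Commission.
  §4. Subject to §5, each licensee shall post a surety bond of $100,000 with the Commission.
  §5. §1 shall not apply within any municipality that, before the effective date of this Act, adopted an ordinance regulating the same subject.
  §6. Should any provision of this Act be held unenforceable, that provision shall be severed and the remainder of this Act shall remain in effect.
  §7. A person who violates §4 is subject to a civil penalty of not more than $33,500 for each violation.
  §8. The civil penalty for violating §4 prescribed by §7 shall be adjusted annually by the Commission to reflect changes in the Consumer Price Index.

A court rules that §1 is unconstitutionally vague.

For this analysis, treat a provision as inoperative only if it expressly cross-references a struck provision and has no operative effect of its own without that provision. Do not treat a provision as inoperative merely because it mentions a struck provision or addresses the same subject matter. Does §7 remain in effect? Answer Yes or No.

§1 is struck. §5 has no operative effect of its own apart from §1 and is therefore inoperative. §4 mentions §5 but its own obligation stands independently of §5, so §4 is not affected. §3 mentions §1 but its own obligation stands independently of §1, so §3 is not affected. §6 is a severability clause and preserves every provision that can still be given independent effect. That leaves §2, §3, §4, §6, §7, and §8 in effect. §7 is among the surviving provisions, so the answer is yes.

Yes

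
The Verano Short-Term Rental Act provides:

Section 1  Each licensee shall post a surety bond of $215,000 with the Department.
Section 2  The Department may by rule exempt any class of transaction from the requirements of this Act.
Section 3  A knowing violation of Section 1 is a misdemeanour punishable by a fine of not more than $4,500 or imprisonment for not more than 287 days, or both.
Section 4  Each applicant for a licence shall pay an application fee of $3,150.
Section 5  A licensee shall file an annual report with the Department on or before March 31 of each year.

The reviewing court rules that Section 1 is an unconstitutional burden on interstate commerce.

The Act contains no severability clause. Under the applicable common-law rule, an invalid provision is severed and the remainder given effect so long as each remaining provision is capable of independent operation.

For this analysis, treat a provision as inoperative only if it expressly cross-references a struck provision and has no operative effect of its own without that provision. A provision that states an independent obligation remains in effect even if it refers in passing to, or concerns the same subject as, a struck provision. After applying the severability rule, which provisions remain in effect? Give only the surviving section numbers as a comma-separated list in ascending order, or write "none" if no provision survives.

2, 4, 5

Section 1 is struck. Section 3 merely fixes the criminal penalty for violating Section 1; with Section 1 gone it has nothing to operate on and falls away. With no severability clause, the stated default rule severs what cannot stand and enforces each remaining provision that can operate on its own. That leaves Section 2, Section 4, and Section 5 in effect.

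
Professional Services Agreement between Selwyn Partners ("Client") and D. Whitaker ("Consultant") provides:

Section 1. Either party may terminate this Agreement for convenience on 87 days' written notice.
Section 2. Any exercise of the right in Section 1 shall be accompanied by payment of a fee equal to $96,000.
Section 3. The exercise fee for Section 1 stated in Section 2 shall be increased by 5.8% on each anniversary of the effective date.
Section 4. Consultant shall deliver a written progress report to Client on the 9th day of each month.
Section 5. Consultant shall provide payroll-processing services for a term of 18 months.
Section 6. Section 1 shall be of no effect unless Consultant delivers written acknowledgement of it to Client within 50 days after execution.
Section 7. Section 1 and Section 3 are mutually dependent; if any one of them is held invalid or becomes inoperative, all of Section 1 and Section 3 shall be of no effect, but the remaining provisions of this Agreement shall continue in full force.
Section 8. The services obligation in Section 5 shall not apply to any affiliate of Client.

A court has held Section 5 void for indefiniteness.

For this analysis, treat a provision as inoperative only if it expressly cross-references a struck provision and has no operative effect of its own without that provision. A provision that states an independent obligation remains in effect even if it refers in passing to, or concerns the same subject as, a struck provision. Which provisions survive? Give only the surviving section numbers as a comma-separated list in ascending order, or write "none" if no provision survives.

Section 5 is struck. The whole of Section 8 is the carve-out from the services obligation, defined by reference to Section 5, so Section 8 cannot stand once Section 5 is removed. Section 7 ties Section 1 and Section 3 together, but none of those is affected here; the remaining provisions continue in force under Section 7. Section 1, Section 2, Section 3, Section 4, Section 6, and Section 7 remain in effect.

1, 2, 3, 4, 6, 7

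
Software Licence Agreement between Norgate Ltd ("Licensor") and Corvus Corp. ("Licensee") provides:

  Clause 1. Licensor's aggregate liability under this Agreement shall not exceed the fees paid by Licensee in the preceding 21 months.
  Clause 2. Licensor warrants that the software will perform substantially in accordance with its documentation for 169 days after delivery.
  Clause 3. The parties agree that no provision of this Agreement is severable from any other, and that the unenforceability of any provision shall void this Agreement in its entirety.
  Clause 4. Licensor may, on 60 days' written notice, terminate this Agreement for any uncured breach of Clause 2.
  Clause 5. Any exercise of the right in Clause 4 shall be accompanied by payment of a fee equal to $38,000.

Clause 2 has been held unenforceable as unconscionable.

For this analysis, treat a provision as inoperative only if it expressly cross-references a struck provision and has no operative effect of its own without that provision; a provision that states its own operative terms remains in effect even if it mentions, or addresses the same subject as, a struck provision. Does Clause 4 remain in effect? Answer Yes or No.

No

Clause 2 is struck. The only function of Clause 4 is the termination right for breach of Clause 2, so it cannot stand once Clause 2 is removed. Clause 5 operates only by reference to Clause 4, so it falls with Clause 4. Clause 3 provides that the Agreement is not severable, so the invalidity of any one provision voids the entire Agreement. No provision of the Agreement survives. Clause 4 is among the inoperative provisions, so the answer is no.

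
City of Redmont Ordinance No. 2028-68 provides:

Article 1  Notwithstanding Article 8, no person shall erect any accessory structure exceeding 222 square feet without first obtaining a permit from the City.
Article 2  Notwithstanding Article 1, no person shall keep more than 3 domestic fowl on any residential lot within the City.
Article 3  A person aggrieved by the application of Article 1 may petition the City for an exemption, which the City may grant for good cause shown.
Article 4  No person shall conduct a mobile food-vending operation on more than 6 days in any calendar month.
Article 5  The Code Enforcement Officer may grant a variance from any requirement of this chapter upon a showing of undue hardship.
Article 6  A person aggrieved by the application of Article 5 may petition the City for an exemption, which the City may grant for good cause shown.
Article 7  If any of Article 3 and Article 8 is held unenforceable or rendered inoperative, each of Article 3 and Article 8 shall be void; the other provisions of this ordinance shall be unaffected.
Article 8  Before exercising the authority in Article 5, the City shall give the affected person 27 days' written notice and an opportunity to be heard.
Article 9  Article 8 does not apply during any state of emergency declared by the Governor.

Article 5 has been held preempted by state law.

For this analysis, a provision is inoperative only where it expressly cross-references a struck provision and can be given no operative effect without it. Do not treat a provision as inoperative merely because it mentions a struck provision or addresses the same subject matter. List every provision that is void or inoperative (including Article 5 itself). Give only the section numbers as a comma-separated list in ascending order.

3, 5, 6, 8, 9

Article 5 is struck. Article 6 operates only by reference to Article 5, so it falls with Article 5. Article 8 merely fixes the notice-and-hearing requirement for Article 5; with Article 5 gone it has nothing to operate on and falls away. Article 9 operates only by reference to Article 8, so it falls with Article 8. Although Article 1 refers to Article 8, its operative terms do not depend on Article 8, so it remains in effect. Article 7 declares Article 3 and Article 8 mutually dependent; since one of them has fallen, all of them are of no effect. That brings down Article 3 as well. The remainder continues in force under Article 7. Article 1, Article 2, Article 4, and Article 7 remain in effect.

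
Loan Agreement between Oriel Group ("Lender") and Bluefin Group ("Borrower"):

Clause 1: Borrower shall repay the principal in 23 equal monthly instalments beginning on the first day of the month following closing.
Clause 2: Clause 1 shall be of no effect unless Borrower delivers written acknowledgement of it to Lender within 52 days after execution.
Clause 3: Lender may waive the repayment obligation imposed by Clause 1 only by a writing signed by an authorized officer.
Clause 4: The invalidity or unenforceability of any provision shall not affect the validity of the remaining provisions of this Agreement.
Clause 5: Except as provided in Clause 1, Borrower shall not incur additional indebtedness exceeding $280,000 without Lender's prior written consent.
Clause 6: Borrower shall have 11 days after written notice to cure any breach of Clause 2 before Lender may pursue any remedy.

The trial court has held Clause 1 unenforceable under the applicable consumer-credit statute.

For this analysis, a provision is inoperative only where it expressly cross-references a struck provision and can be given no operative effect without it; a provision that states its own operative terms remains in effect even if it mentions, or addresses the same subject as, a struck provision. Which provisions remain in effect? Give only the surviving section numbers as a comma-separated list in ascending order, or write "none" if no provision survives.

Clause 1 is struck. Clause 2 merely fixes the acknowledgement condition for Clause 1; with Clause 1 gone it has nothing to operate on and falls away. Clause 3 merely fixes the waiver condition for Clause 1; with Clause 1 gone it has nothing to operate on and falls away. The only function of Clause 6 is the cure period for breach of Clause 2, so it cannot stand once Clause 2 is removed. Clause 5 mentions Clause 1 but its own obligation stands independently of Clause 1, so Clause 5 is not affected. Clause 4 is a severability clause and preserves every provision that can still be given independent effect. The provisions still in force are Clause 4 and Clause 5.

4, 5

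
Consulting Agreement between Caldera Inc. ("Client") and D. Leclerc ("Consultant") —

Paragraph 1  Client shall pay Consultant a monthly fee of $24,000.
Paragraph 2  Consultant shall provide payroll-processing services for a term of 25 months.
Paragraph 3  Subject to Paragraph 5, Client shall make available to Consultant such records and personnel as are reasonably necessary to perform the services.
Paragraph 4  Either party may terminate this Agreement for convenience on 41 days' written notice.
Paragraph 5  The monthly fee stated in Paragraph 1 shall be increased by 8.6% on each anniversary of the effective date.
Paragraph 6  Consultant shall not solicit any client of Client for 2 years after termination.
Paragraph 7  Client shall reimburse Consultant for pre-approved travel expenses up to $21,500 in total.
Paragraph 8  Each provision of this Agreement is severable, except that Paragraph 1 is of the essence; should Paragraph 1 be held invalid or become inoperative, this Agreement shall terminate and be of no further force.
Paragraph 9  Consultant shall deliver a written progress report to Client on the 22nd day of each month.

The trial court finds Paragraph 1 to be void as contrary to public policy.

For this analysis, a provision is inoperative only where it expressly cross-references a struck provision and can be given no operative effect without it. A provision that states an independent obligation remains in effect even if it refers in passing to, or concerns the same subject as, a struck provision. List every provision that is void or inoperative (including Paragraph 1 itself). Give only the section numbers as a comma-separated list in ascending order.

Paragraph 1 is struck. Paragraph 5 does nothing except set the escalation of the monthly fee by reference to Paragraph 1; with Paragraph 1 gone it has no independent effect and is inoperative. Paragraph 8 makes Paragraph 1 an essential term, and Paragraph 1 is the provision held invalid; under Paragraph 8, the entire Agreement is therefore void. No provision of the Agreement survives.

1, 2, 3, 4, 5, 6, 7, 8, 9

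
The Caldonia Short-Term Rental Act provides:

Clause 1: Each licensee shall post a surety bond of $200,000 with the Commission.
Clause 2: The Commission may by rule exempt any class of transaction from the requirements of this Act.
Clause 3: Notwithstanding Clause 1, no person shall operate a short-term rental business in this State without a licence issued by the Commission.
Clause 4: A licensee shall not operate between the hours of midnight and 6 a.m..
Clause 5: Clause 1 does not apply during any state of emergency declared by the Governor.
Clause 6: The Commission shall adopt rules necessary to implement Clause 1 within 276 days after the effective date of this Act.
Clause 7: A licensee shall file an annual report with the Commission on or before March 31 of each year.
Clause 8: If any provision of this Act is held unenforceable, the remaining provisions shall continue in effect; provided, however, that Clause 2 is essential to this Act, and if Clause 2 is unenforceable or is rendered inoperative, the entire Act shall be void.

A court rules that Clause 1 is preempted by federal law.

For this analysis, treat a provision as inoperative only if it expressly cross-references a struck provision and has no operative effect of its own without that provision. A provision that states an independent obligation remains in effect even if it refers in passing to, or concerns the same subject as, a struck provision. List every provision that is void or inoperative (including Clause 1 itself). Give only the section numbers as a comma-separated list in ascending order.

Clause 1 is struck. Clause 5 operates only by reference to Clause 1, so it falls with Clause 1. Clause 6 operates only by reference to Clause 1, so it falls with Clause 1. Although Clause 3 refers to Clause 1, its operative terms do not depend on Clause 1, so it remains in effect. Clause 8 makes Clause 2 an essential term, but Clause 2 is unaffected, so the severability proviso in Clause 8 preserves the remaining provisions. The provisions still in force are Clause 2, Clause 3, Clause 4, Clause 7, and Clause 8.

1, 5, 6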